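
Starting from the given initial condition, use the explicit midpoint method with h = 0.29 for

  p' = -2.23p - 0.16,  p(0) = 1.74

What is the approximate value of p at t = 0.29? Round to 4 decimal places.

Midpoint: k1 = f(t_n, p_n); k2 = f(t_n + h/2, p_n + (h/2)·k1); p_{n+1} = p_n + h·k2.
t=0.000000, p=1.740000:
  k1 = f(0.000000, 1.740000) = -4.040200
  k2 = f(0.145000, 1.154171) = -2.733801
  p ← 1.740000 + 0.29·(-2.733801) = 0.947198
p(0.29) ≈ 0.9472

0.9472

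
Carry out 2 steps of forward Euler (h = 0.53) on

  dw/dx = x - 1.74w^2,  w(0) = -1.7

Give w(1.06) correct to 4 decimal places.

Euler: w_{n+1} = w_n + h·f(x_n, w_n).
x=0.000000, w=-1.700000: f=-5.028600 → w ← -1.700000 + 0.53·(-5.028600) = -4.365158
x=0.530000, w=-4.365158: f=-32.625012 → w ← -4.365158 + 0.53·(-32.625012) = -21.656414
w(1.06) ≈ -21.6564

-21.6564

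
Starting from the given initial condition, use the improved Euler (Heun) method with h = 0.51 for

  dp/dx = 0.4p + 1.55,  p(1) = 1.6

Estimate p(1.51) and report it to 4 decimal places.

2.8308

Heun: k1 = f(x_n, p_n); k2 = f(x_n + h, p_n + h·k1); p_{n+1} = p_n + (h/2)·(k1 + k2).
x=1.000000, p=1.600000:
  k1 = f(1.000000, 1.600000) = 2.190000
  k2 = f(1.510000, 2.716900) = 2.636760
  p ← 1.600000 + (0.51/2)·(2.190000 + 2.636760) = 2.830824
p(1.51) ≈ 2.8308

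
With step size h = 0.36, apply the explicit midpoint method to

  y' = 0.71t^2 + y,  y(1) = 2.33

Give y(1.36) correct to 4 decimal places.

3.7217

Midpoint: k1 = f(t_n, y_n); k2 = f(t_n + h/2, y_n + (h/2)·k1); y_{n+1} = y_n + h·k2.
t=1.000000, y=2.330000:
  k1 = f(1.000000, 2.330000) = 3.040000
  k2 = f(1.180000, 2.877200) = 3.865804
  y ← 2.330000 + 0.36·3.865804 = 3.721689
y(1.36) ≈ 3.7217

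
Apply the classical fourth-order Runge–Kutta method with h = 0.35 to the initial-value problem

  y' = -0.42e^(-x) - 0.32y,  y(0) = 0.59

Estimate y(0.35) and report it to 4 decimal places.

RK4: k1 = f(x_n, y_n); k2 = f(x_n + h/2, y_n + (h/2)·k1); k3 = f(x_n + h/2, y_n + (h/2)·k2); k4 = f(x_n + h, y_n + h·k3); y_{n+1} = y_n + (h/6)·(k1 + 2k2 + 2k3 + k4).
x=0.000000, y=0.590000:
  k1 = f(0.000000, 0.590000) = -0.608800
  k2 = f(0.175000, 0.483460) = -0.507279
  k3 = f(0.175000, 0.501226) = -0.512964
  k4 = f(0.350000, 0.410462) = -0.427317
  y ← 0.590000 + (0.35/6)·(k1 + 2k2 + 2k3 + k4) = 0.410531
y(0.35) ≈ 0.4105

0.4105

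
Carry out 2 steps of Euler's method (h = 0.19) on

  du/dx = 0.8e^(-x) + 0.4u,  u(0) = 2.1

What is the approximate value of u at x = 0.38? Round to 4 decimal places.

2.7206

Euler: u_{n+1} = u_n + h·f(x_n, u_n).
x=0.000000, u=2.100000: f=1.640000 → u ← 2.100000 + 0.19·1.640000 = 2.411600
x=0.190000, u=2.411600: f=1.626207 → u ← 2.411600 + 0.19·1.626207 = 2.720579
u(0.38) ≈ 2.7206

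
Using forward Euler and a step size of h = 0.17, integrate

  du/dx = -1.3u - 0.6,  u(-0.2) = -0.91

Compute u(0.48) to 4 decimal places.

-0.6267

Euler: u_{n+1} = u_n + h·f(x_n, u_n).
x=-0.200000, u=-0.910000: f=0.583000 → u ← -0.910000 + 0.17·0.583000 = -0.810890
x=-0.030000, u=-0.810890: f=0.454157 → u ← -0.810890 + 0.17·0.454157 = -0.733683
x=0.140000, u=-0.733683: f=0.353788 → u ← -0.733683 + 0.17·0.353788 = -0.673539
x=0.310000, u=-0.673539: f=0.275601 → u ← -0.673539 + 0.17·0.275601 = -0.626687
u(0.48) ≈ -0.6267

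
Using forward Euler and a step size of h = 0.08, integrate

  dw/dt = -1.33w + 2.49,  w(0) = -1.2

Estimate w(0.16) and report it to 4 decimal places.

-0.5810

Euler: w_{n+1} = w_n + h·f(t_n, w_n).
t=0.000000, w=-1.200000: f=4.086000 → w ← -1.200000 + 0.08·4.086000 = -0.873120
t=0.080000, w=-0.873120: f=3.651250 → w ← -0.873120 + 0.08·3.651250 = -0.581020
w(0.16) ≈ -0.5810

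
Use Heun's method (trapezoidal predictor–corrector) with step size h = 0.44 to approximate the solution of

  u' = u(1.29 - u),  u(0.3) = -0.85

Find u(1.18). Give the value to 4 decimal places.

-13.7715

Heun: k1 = f(t_n, u_n); k2 = f(t_n + h, u_n + h·k1); u_{n+1} = u_n + (h/2)·(k1 + k2).
t=0.300000, u=-0.850000:
  k1 = f(0.300000, -0.850000) = -1.819000
  k2 = f(0.740000, -1.650360) = -4.852653
  u ← -0.850000 + (0.44/2)·(-1.819000 + (-4.852653)) = -2.317764
t=0.740000, u=-2.317764:
  k1 = f(0.740000, -2.317764) = -8.361943
  k2 = f(1.180000, -5.997018) = -43.700384
  u ← -2.317764 + (0.44/2)·(-8.361943 + (-43.700384)) = -13.771475
u(1.18) ≈ -13.7715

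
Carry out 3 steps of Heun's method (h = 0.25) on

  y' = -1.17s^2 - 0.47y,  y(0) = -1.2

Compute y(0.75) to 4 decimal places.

Heun: k1 = f(s_n, y_n); k2 = f(s_n + h, y_n + h·k1); y_{n+1} = y_n + (h/2)·(k1 + k2).
s=0.000000, y=-1.200000:
  k1 = f(0.000000, -1.200000) = 0.564000
  k2 = f(0.250000, -1.059000) = 0.424605
  y ← -1.200000 + (0.25/2)·(0.564000 + 0.424605) = -1.076424
s=0.250000, y=-1.076424:
  k1 = f(0.250000, -1.076424) = 0.432794
  k2 = f(0.500000, -0.968226) = 0.162566
  y ← -1.076424 + (0.25/2)·(0.432794 + 0.162566) = -1.002004
s=0.500000, y=-1.002004:
  k1 = f(0.500000, -1.002004) = 0.178442
  k2 = f(0.750000, -0.957394) = -0.208150
  y ← -1.002004 + (0.25/2)·(0.178442 + (-0.208150)) = -1.005718
y(0.75) ≈ -1.0057

-1.0057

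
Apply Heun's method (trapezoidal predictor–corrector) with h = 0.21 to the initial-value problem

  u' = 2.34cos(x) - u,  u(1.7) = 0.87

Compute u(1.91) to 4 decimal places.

Heun: k1 = f(x_n, u_n); k2 = f(x_n + h, u_n + h·k1); u_{n+1} = u_n + (h/2)·(k1 + k2).
x=1.700000, u=0.870000:
  k1 = f(1.700000, 0.870000) = -1.171496
  k2 = f(1.910000, 0.623986) = -1.402589
  u ← 0.870000 + (0.21/2)·(-1.171496 + (-1.402589)) = 0.599721
u(1.91) ≈ 0.5997

0.5997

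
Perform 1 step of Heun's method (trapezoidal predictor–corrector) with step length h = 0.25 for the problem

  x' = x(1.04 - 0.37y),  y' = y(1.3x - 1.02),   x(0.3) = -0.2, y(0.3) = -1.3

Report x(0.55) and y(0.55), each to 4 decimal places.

-0.2852, -0.9396

Heun on (x,y): k1 = f(t_n, state_n); k2 = f(t_n + h, state_n + h·k1); state_{n+1} = state_n + (h/2)·(k1 + k2).
0.300000: (-0.200000, -1.300000)
  k1 = (-0.304200, 1.664000)
  predictor → (-0.276050, -0.884000)
  k2 = (-0.377382, 1.218917)
  → (-0.285198, -0.939635)
(x(0.55), y(0.55)) ≈ (-0.2852, -0.9396)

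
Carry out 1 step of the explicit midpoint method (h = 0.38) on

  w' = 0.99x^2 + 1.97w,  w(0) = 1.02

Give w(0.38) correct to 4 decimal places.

Midpoint: k1 = f(x_n, w_n); k2 = f(x_n + h/2, w_n + (h/2)·k1); w_{n+1} = w_n + h·k2.
x=0.000000, w=1.020000:
  k1 = f(0.000000, 1.020000) = 2.009400
  k2 = f(0.190000, 1.401786) = 2.797257
  w ← 1.020000 + 0.38·2.797257 = 2.082958
w(0.38) ≈ 2.0830

2.0830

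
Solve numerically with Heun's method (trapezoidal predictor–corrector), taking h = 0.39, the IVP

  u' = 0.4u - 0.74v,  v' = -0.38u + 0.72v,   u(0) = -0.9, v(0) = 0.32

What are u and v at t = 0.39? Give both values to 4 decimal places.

-1.1831, 0.5918

Heun on (u,v): k1 = f(t_n, state_n); k2 = f(t_n + h, state_n + h·k1); state_{n+1} = state_n + (h/2)·(k1 + k2).
0.000000: (-0.900000, 0.320000)
  k1 = (-0.596800, 0.572400)
  predictor → (-1.132752, 0.543236)
  k2 = (-0.855095, 0.821576)
  → (-1.183120, 0.591825)
(u(0.39), v(0.39)) ≈ (-1.1831, 0.5918)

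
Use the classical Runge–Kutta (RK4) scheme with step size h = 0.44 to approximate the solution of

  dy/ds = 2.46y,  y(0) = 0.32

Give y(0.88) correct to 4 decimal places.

2.7598

RK4: k1 = f(s_n, y_n); k2 = f(s_n + h/2, y_n + (h/2)·k1); k3 = f(s_n + h/2, y_n + (h/2)·k2); k4 = f(s_n + h, y_n + h·k3); y_{n+1} = y_n + (h/6)·(k1 + 2k2 + 2k3 + k4).
s=0.000000, y=0.320000:
  k1 = f(0.000000, 0.320000) = 0.787200
  k2 = f(0.220000, 0.493184) = 1.213233
  k3 = f(0.220000, 0.586911) = 1.443802
  k4 = f(0.440000, 0.955273) = 2.349971
  y ← 0.320000 + (0.44/6)·(k1 + 2k2 + 2k3 + k4) = 0.939758
s=0.440000, y=0.939758:
  k1 = f(0.440000, 0.939758) = 2.311804
  k2 = f(0.660000, 1.448354) = 3.562952
  k3 = f(0.660000, 1.723607) = 4.240073
  k4 = f(0.880000, 2.805390) = 6.901258
  y ← 0.939758 + (0.44/6)·(k1 + 2k2 + 2k3 + k4) = 2.759826
y(0.88) ≈ 2.7598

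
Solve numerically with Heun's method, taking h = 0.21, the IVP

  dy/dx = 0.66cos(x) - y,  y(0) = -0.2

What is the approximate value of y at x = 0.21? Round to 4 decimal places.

Heun: k1 = f(x_n, y_n); k2 = f(x_n + h, y_n + h·k1); y_{n+1} = y_n + (h/2)·(k1 + k2).
x=0.000000, y=-0.200000:
  k1 = f(0.000000, -0.200000) = 0.860000
  k2 = f(0.210000, -0.019400) = 0.664900
  y ← -0.200000 + (0.21/2)·(0.860000 + 0.664900) = -0.039885
y(0.21) ≈ -0.0399

-0.0399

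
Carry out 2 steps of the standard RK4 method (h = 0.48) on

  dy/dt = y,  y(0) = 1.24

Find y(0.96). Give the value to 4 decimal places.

3.2376

RK4: k1 = f(t_n, y_n); k2 = f(t_n + h/2, y_n + (h/2)·k1); k3 = f(t_n + h/2, y_n + (h/2)·k2); k4 = f(t_n + h, y_n + h·k3); y_{n+1} = y_n + (h/6)·(k1 + 2k2 + 2k3 + k4).
t=0.000000, y=1.240000:
  k1 = f(0.000000, 1.240000) = 1.240000
  k2 = f(0.240000, 1.537600) = 1.537600
  k3 = f(0.240000, 1.609024) = 1.609024
  k4 = f(0.480000, 2.012332) = 2.012332
  y ← 1.240000 + (0.48/6)·(k1 + 2k2 + 2k3 + k4) = 2.003646
t=0.480000, y=2.003646:
  k1 = f(0.480000, 2.003646) = 2.003646
  k2 = f(0.720000, 2.484521) = 2.484521
  k3 = f(0.720000, 2.599932) = 2.599932
  k4 = f(0.960000, 3.251613) = 3.251613
  y ← 2.003646 + (0.48/6)·(k1 + 2k2 + 2k3 + k4) = 3.237580
y(0.96) ≈ 3.2376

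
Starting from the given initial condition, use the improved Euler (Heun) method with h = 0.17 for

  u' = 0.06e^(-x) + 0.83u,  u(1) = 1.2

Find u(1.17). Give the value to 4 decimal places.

Heun: k1 = f(x_n, u_n); k2 = f(x_n + h, u_n + h·k1); u_{n+1} = u_n + (h/2)·(k1 + k2).
x=1.000000, u=1.200000:
  k1 = f(1.000000, 1.200000) = 1.018073
  k2 = f(1.170000, 1.373072) = 1.158272
  u ← 1.200000 + (0.17/2)·(1.018073 + 1.158272) = 1.384989
u(1.17) ≈ 1.3850

1.3850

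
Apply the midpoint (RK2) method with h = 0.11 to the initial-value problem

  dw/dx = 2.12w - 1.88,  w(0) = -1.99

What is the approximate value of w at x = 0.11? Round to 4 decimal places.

-2.7391

Midpoint: k1 = f(x_n, w_n); k2 = f(x_n + h/2, w_n + (h/2)·k1); w_{n+1} = w_n + h·k2.
x=0.000000, w=-1.990000:
  k1 = f(0.000000, -1.990000) = -6.098800
  k2 = f(0.055000, -2.325434) = -6.809920
  w ← -1.990000 + 0.11·(-6.809920) = -2.739091
w(0.11) ≈ -2.7391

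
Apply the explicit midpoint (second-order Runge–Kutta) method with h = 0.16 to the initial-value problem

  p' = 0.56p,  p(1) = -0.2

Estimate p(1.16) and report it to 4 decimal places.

Midpoint: k1 = f(s_n, p_n); k2 = f(s_n + h/2, p_n + (h/2)·k1); p_{n+1} = p_n + h·k2.
s=1.000000, p=-0.200000:
  k1 = f(1.000000, -0.200000) = -0.112000
  k2 = f(1.080000, -0.208960) = -0.117018
  p ← -0.200000 + 0.16·(-0.117018) = -0.218723
p(1.16) ≈ -0.2187

-0.2187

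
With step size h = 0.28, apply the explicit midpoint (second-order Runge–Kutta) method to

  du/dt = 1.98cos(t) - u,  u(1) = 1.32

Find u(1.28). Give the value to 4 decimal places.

Midpoint: k1 = f(t_n, u_n); k2 = f(t_n + h/2, u_n + (h/2)·k1); u_{n+1} = u_n + h·k2.
t=1.000000, u=1.320000:
  k1 = f(1.000000, 1.320000) = -0.250201
  k2 = f(1.140000, 1.284972) = -0.458135
  u ← 1.320000 + 0.28·(-0.458135) = 1.191722
u(1.28) ≈ 1.1917

1.1917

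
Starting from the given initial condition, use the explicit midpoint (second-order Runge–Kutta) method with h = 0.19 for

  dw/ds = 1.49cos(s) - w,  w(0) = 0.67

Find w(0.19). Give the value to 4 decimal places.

0.8097

Midpoint: k1 = f(s_n, w_n); k2 = f(s_n + h/2, w_n + (h/2)·k1); w_{n+1} = w_n + h·k2.
s=0.000000, w=0.670000:
  k1 = f(0.000000, 0.670000) = 0.820000
  k2 = f(0.095000, 0.747900) = 0.735381
  w ← 0.670000 + 0.19·0.735381 = 0.809722
w(0.19) ≈ 0.8097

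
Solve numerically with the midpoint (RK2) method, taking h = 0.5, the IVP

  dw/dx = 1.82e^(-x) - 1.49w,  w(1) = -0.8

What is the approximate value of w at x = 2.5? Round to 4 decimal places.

Midpoint: k1 = f(x_n, w_n); k2 = f(x_n + h/2, w_n + (h/2)·k1); w_{n+1} = w_n + h·k2.
x=1.000000, w=-0.800000:
  k1 = f(1.000000, -0.800000) = 1.861541
  k2 = f(1.250000, -0.334615) = 1.020015
  w ← -0.800000 + 0.5·1.020015 = -0.289993
x=1.500000, w=-0.289993:
  k1 = f(1.500000, -0.289993) = 0.838186
  k2 = f(1.750000, -0.080446) = 0.436133
  w ← -0.289993 + 0.5·0.436133 = -0.071926
x=2.000000, w=-0.071926:
  k1 = f(2.000000, -0.071926) = 0.353480
  k2 = f(2.250000, 0.016444) = 0.167325
  w ← -0.071926 + 0.5·0.167325 = 0.011737
w(2.5) ≈ 0.0117

0.0117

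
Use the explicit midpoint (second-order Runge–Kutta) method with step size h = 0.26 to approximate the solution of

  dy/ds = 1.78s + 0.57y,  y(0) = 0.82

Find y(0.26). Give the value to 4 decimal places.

Midpoint: k1 = f(s_n, y_n); k2 = f(s_n + h/2, y_n + (h/2)·k1); y_{n+1} = y_n + h·k2.
s=0.000000, y=0.820000:
  k1 = f(0.000000, 0.820000) = 0.467400
  k2 = f(0.130000, 0.880762) = 0.733434
  y ← 0.820000 + 0.26·0.733434 = 1.010693
y(0.26) ≈ 1.0107

1.0107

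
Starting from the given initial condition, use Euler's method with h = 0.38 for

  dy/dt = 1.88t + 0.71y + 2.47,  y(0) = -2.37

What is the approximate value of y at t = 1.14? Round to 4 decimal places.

-0.3209

Euler: y_{n+1} = y_n + h·f(t_n, y_n).
t=0.000000, y=-2.370000: f=0.787300 → y ← -2.370000 + 0.38·0.787300 = -2.070826
t=0.380000, y=-2.070826: f=1.714114 → y ← -2.070826 + 0.38·1.714114 = -1.419463
t=0.760000, y=-1.419463: f=2.890981 → y ← -1.419463 + 0.38·2.890981 = -0.320890
y(1.14) ≈ -0.3209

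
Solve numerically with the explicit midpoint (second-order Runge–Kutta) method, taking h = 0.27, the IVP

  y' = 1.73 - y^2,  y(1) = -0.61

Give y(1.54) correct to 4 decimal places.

Midpoint: k1 = f(t_n, y_n); k2 = f(t_n + h/2, y_n + (h/2)·k1); y_{n+1} = y_n + h·k2.
t=1.000000, y=-0.610000:
  k1 = f(1.000000, -0.610000) = 1.357900
  k2 = f(1.135000, -0.426683) = 1.547941
  y ← -0.610000 + 0.27·1.547941 = -0.192056
t=1.270000, y=-0.192056:
  k1 = f(1.270000, -0.192056) = 1.693115
  k2 = f(1.405000, 0.036515) = 1.728667
  y ← -0.192056 + 0.27·1.728667 = 0.274684
y(1.54) ≈ 0.2747

0.2747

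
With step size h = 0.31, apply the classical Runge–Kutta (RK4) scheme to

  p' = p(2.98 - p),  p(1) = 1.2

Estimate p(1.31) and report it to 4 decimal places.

RK4: k1 = f(t_n, p_n); k2 = f(t_n + h/2, p_n + (h/2)·k1); k3 = f(t_n + h/2, p_n + (h/2)·k2); k4 = f(t_n + h, p_n + h·k3); p_{n+1} = p_n + (h/6)·(k1 + 2k2 + 2k3 + k4).
t=1.000000, p=1.200000:
  k1 = f(1.000000, 1.200000) = 2.136000
  k2 = f(1.155000, 1.531080) = 2.218412
  k3 = f(1.155000, 1.543854) = 2.217200
  k4 = f(1.310000, 1.887332) = 2.062227
  p ← 1.200000 + (0.31/6)·(k1 + 2k2 + 2k3 + k4) = 1.875255
p(1.31) ≈ 1.8753

1.8753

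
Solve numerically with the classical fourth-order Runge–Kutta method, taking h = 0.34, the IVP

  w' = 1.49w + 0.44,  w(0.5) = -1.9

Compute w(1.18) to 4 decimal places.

-4.7137

RK4: k1 = f(x_n, w_n); k2 = f(x_n + h/2, w_n + (h/2)·k1); k3 = f(x_n + h/2, w_n + (h/2)·k2); k4 = f(x_n + h, w_n + h·k3); w_{n+1} = w_n + (h/6)·(k1 + 2k2 + 2k3 + k4).
x=0.500000, w=-1.900000:
  k1 = f(0.500000, -1.900000) = -2.391000
  k2 = f(0.670000, -2.306470) = -2.996640
  k3 = f(0.670000, -2.409429) = -3.150049
  k4 = f(0.840000, -2.971017) = -3.986815
  w ← -1.900000 + (0.34/6)·(k1 + 2k2 + 2k3 + k4) = -2.958034
x=0.840000, w=-2.958034:
  k1 = f(0.840000, -2.958034) = -3.967471
  k2 = f(1.010000, -3.632504) = -4.972432
  k3 = f(1.010000, -3.803348) = -5.226988
  k4 = f(1.180000, -4.735210) = -6.615463
  w ← -2.958034 + (0.34/6)·(k1 + 2k2 + 2k3 + k4) = -4.713668
w(1.18) ≈ -4.7137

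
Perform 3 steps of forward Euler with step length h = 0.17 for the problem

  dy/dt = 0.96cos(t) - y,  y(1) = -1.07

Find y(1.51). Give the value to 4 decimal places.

-0.4609

Euler: y_{n+1} = y_n + h·f(t_n, y_n).
t=1.000000, y=-1.070000: f=1.588690 → y ← -1.070000 + 0.17·1.588690 = -0.799923
t=1.170000, y=-0.799923: f=1.174468 → y ← -0.799923 + 0.17·1.174468 = -0.600263
t=1.340000, y=-0.600263: f=0.819866 → y ← -0.600263 + 0.17·0.819866 = -0.460886
y(1.51) ≈ -0.4609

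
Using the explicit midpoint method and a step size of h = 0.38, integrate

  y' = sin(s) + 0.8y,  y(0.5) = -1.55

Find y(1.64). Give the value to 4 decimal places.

-2.3815

Midpoint: k1 = f(s_n, y_n); k2 = f(s_n + h/2, y_n + (h/2)·k1); y_{n+1} = y_n + h·k2.
s=0.500000, y=-1.550000:
  k1 = f(0.500000, -1.550000) = -0.760574
  k2 = f(0.690000, -1.694509) = -0.719070
  y ← -1.550000 + 0.38·(-0.719070) = -1.823247
s=0.880000, y=-1.823247:
  k1 = f(0.880000, -1.823247) = -0.687858
  k2 = f(1.070000, -1.953940) = -0.685951
  y ← -1.823247 + 0.38·(-0.685951) = -2.083908
s=1.260000, y=-2.083908:
  k1 = f(1.260000, -2.083908) = -0.715036
  k2 = f(1.450000, -2.219765) = -0.783099
  y ← -2.083908 + 0.38·(-0.783099) = -2.381486
y(1.64) ≈ -2.3815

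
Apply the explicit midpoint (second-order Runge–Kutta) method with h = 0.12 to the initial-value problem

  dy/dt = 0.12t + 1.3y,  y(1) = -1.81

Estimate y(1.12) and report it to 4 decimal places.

-2.0980

Midpoint: k1 = f(t_n, y_n); k2 = f(t_n + h/2, y_n + (h/2)·k1); y_{n+1} = y_n + h·k2.
t=1.000000, y=-1.810000:
  k1 = f(1.000000, -1.810000) = -2.233000
  k2 = f(1.060000, -1.943980) = -2.399974
  y ← -1.810000 + 0.12·(-2.399974) = -2.097997
y(1.12) ≈ -2.0980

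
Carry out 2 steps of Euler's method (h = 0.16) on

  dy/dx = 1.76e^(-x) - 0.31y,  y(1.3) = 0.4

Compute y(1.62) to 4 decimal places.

0.4996

Euler: y_{n+1} = y_n + h·f(x_n, y_n).
x=1.300000, y=0.400000: f=0.355656 → y ← 0.400000 + 0.16·0.355656 = 0.456905
x=1.460000, y=0.456905: f=0.267095 → y ← 0.456905 + 0.16·0.267095 = 0.499640
y(1.62) ≈ 0.4996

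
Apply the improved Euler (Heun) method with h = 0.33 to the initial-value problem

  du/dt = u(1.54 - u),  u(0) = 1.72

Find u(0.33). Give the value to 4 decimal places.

1.6481

Heun: k1 = f(t_n, u_n); k2 = f(t_n + h, u_n + h·k1); u_{n+1} = u_n + (h/2)·(k1 + k2).
t=0.000000, u=1.720000:
  k1 = f(0.000000, 1.720000) = -0.309600
  k2 = f(0.330000, 1.617832) = -0.125919
  u ← 1.720000 + (0.33/2)·(-0.309600 + (-0.125919)) = 1.648139
u(0.33) ≈ 1.6481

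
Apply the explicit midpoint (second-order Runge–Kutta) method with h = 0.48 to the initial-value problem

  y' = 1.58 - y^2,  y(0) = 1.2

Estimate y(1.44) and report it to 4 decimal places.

Midpoint: k1 = f(t_n, y_n); k2 = f(t_n + h/2, y_n + (h/2)·k1); y_{n+1} = y_n + h·k2.
t=0.000000, y=1.200000:
  k1 = f(0.000000, 1.200000) = 0.140000
  k2 = f(0.240000, 1.233600) = 0.058231
  y ← 1.200000 + 0.48·0.058231 = 1.227951
t=0.480000, y=1.227951:
  k1 = f(0.480000, 1.227951) = 0.072137
  k2 = f(0.720000, 1.245264) = 0.029318
  y ← 1.227951 + 0.48·0.029318 = 1.242024
t=0.960000, y=1.242024:
  k1 = f(0.960000, 1.242024) = 0.037377
  k2 = f(1.200000, 1.250994) = 0.015013
  y ← 1.242024 + 0.48·0.015013 = 1.249230
y(1.44) ≈ 1.2492

1.2492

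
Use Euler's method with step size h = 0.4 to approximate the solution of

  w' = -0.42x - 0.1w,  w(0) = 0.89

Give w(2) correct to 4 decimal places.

Euler: w_{n+1} = w_n + h·f(x_n, w_n).
x=0.000000, w=0.890000: f=-0.089000 → w ← 0.890000 + 0.4·(-0.089000) = 0.854400
x=0.400000, w=0.854400: f=-0.253440 → w ← 0.854400 + 0.4·(-0.253440) = 0.753024
x=0.800000, w=0.753024: f=-0.411302 → w ← 0.753024 + 0.4·(-0.411302) = 0.588503
x=1.200000, w=0.588503: f=-0.562850 → w ← 0.588503 + 0.4·(-0.562850) = 0.363363
x=1.600000, w=0.363363: f=-0.708336 → w ← 0.363363 + 0.4·(-0.708336) = 0.080028
w(2) ≈ 0.0800

0.0800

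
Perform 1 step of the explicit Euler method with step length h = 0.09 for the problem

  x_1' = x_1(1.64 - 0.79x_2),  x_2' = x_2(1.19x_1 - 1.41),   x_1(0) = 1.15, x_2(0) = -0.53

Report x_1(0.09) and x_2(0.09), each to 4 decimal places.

1.3631, -0.5280

Euler on (x_1,x_2): x_1_{n+1} = x_1_n + h·x_1', x_2_{n+1} = x_2_n + h·x_2'.
0.000000: (1.150000, -0.530000); f=(2.367505, 0.021995) → (1.363075, -0.528020)
(x_1(0.09), x_2(0.09)) ≈ (1.3631, -0.5280)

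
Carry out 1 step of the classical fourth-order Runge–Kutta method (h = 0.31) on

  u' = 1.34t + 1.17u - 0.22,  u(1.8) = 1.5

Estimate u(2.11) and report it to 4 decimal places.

3.0476

RK4: k1 = f(t_n, u_n); k2 = f(t_n + h/2, u_n + (h/2)·k1); k3 = f(t_n + h/2, u_n + (h/2)·k2); k4 = f(t_n + h, u_n + h·k3); u_{n+1} = u_n + (h/6)·(k1 + 2k2 + 2k3 + k4).
t=1.800000, u=1.500000:
  k1 = f(1.800000, 1.500000) = 3.947000
  k2 = f(1.955000, 2.111785) = 4.870488
  k3 = f(1.955000, 2.254926) = 5.037963
  k4 = f(2.110000, 3.061769) = 6.189669
  u ← 1.500000 + (0.31/6)·(k1 + 2k2 + 2k3 + k4) = 3.047601
u(2.11) ≈ 3.0476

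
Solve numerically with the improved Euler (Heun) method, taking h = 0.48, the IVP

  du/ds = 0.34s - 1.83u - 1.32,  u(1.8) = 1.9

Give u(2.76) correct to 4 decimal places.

0.3048

Heun: k1 = f(s_n, u_n); k2 = f(s_n + h, u_n + h·k1); u_{n+1} = u_n + (h/2)·(k1 + k2).
s=1.800000, u=1.900000:
  k1 = f(1.800000, 1.900000) = -4.185000
  k2 = f(2.280000, -0.108800) = -0.345696
  u ← 1.900000 + (0.48/2)·(-4.185000 + (-0.345696)) = 0.812633
s=2.280000, u=0.812633:
  k1 = f(2.280000, 0.812633) = -2.031918
  k2 = f(2.760000, -0.162688) = -0.083881
  u ← 0.812633 + (0.48/2)·(-2.031918 + (-0.083881)) = 0.304841
u(2.76) ≈ 0.3048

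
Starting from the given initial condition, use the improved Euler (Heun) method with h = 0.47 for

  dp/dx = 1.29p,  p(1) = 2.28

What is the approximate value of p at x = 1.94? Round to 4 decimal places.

7.3062

Heun: k1 = f(x_n, p_n); k2 = f(x_n + h, p_n + h·k1); p_{n+1} = p_n + (h/2)·(k1 + k2).
x=1.000000, p=2.280000:
  k1 = f(1.000000, 2.280000) = 2.941200
  k2 = f(1.470000, 3.662364) = 4.724450
  p ← 2.280000 + (0.47/2)·(2.941200 + 4.724450) = 4.081428
x=1.470000, p=4.081428:
  k1 = f(1.470000, 4.081428) = 5.265042
  k2 = f(1.940000, 6.555997) = 8.457236
  p ← 4.081428 + (0.47/2)·(5.265042 + 8.457236) = 7.306163
p(1.94) ≈ 7.3062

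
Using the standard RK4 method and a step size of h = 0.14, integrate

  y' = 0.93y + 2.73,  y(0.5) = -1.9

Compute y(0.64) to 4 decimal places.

-1.7560

RK4: k1 = f(x_n, y_n); k2 = f(x_n + h/2, y_n + (h/2)·k1); k3 = f(x_n + h/2, y_n + (h/2)·k2); k4 = f(x_n + h, y_n + h·k3); y_{n+1} = y_n + (h/6)·(k1 + 2k2 + 2k3 + k4).
x=0.500000, y=-1.900000:
  k1 = f(0.500000, -1.900000) = 0.963000
  k2 = f(0.570000, -1.832590) = 1.025691
  k3 = f(0.570000, -1.828202) = 1.029773
  k4 = f(0.640000, -1.755832) = 1.097076
  y ← -1.900000 + (0.14/6)·(k1 + 2k2 + 2k3 + k4) = -1.756010
y(0.64) ≈ -1.7560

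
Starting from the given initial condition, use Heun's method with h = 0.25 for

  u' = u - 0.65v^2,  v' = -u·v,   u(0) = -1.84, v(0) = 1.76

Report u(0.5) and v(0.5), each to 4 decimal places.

-7.5446, 8.1183

Heun on (u,v): k1 = f(x_n, state_n); k2 = f(x_n + h, state_n + h·k1); state_{n+1} = state_n + (h/2)·(k1 + k2).
0.000000: (-1.840000, 1.760000)
  k1 = (-3.853440, 3.238400)
  predictor → (-2.803360, 2.569600)
  k2 = (-7.095209, 7.203514)
  → (-3.208581, 3.065239)
0.250000: (-3.208581, 3.065239)
  k1 = (-9.315781, 9.835069)
  predictor → (-5.537526, 5.524006)
  k2 = (-25.372047, 30.589330)
  → (-7.544559, 8.118289)
(u(0.5), v(0.5)) ≈ (-7.5446, 8.1183)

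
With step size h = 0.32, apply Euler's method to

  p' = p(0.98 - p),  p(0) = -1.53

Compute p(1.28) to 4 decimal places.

-150.2166

Euler: p_{n+1} = p_n + h·f(x_n, p_n).
x=0.000000, p=-1.530000: f=-3.840300 → p ← -1.530000 + 0.32·(-3.840300) = -2.758896
x=0.320000, p=-2.758896: f=-10.315225 → p ← -2.758896 + 0.32·(-10.315225) = -6.059768
x=0.640000, p=-6.059768: f=-42.659362 → p ← -6.059768 + 0.32·(-42.659362) = -19.710764
x=0.960000, p=-19.710764: f=-407.830760 → p ← -19.710764 + 0.32·(-407.830760) = -150.216607
p(1.28) ≈ -150.2166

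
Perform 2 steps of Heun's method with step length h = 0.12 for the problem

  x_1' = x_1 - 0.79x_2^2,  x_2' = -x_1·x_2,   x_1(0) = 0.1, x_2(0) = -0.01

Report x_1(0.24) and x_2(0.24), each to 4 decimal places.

0.1270, -0.0097

Heun on (x_1,x_2): k1 = f(t_n, state_n); k2 = f(t_n + h, state_n + h·k1); state_{n+1} = state_n + (h/2)·(k1 + k2).
0.000000: (0.100000, -0.010000)
  k1 = (0.099921, 0.001000)
  predictor → (0.111991, -0.009880)
  k2 = (0.111913, 0.001106)
  → (0.112710, -0.009874)
0.120000: (0.112710, -0.009874)
  k1 = (0.112633, 0.001113)
  predictor → (0.126226, -0.009740)
  k2 = (0.126151, 0.001229)
  → (0.127037, -0.009733)
(x_1(0.24), x_2(0.24)) ≈ (0.1270, -0.0097)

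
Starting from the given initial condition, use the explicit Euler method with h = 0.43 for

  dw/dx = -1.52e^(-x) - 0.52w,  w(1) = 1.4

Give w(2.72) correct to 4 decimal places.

Euler: w_{n+1} = w_n + h·f(x_n, w_n).
x=1.000000, w=1.400000: f=-1.287177 → w ← 1.400000 + 0.43·(-1.287177) = 0.846514
x=1.430000, w=0.846514: f=-0.803937 → w ← 0.846514 + 0.43·(-0.803937) = 0.500821
x=1.860000, w=0.500821: f=-0.497049 → w ← 0.500821 + 0.43·(-0.497049) = 0.287090
x=2.290000, w=0.287090: f=-0.303212 → w ← 0.287090 + 0.43·(-0.303212) = 0.156709
w(2.72) ≈ 0.1567

0.1567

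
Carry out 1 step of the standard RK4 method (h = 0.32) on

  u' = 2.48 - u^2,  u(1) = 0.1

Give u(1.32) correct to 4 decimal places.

RK4: k1 = f(t_n, u_n); k2 = f(t_n + h/2, u_n + (h/2)·k1); k3 = f(t_n + h/2, u_n + (h/2)·k2); k4 = f(t_n + h, u_n + h·k3); u_{n+1} = u_n + (h/6)·(k1 + 2k2 + 2k3 + k4).
t=1.000000, u=0.100000:
  k1 = f(1.000000, 0.100000) = 2.470000
  k2 = f(1.160000, 0.495200) = 2.234777
  k3 = f(1.160000, 0.457564) = 2.270635
  k4 = f(1.320000, 0.826603) = 1.796727
  u ← 0.100000 + (0.32/6)·(k1 + 2k2 + 2k3 + k4) = 0.808136
u(1.32) ≈ 0.8081

0.8081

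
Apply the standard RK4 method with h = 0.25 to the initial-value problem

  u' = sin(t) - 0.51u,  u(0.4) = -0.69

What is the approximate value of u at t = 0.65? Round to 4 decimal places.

-0.4895

RK4: k1 = f(t_n, u_n); k2 = f(t_n + h/2, u_n + (h/2)·k1); k3 = f(t_n + h/2, u_n + (h/2)·k2); k4 = f(t_n + h, u_n + h·k3); u_{n+1} = u_n + (h/6)·(k1 + 2k2 + 2k3 + k4).
t=0.400000, u=-0.690000:
  k1 = f(0.400000, -0.690000) = 0.741318
  k2 = f(0.525000, -0.597335) = 0.805854
  k3 = f(0.525000, -0.589268) = 0.801740
  k4 = f(0.650000, -0.489565) = 0.854865
  u ← -0.690000 + (0.25/6)·(k1 + 2k2 + 2k3 + k4) = -0.489526
u(0.65) ≈ -0.4895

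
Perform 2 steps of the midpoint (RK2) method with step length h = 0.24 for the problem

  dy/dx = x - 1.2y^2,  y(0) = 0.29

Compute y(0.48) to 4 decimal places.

0.3548

Midpoint: k1 = f(x_n, y_n); k2 = f(x_n + h/2, y_n + (h/2)·k1); y_{n+1} = y_n + h·k2.
x=0.000000, y=0.290000:
  k1 = f(0.000000, 0.290000) = -0.100920
  k2 = f(0.120000, 0.277890) = 0.027333
  y ← 0.290000 + 0.24·0.027333 = 0.296560
x=0.240000, y=0.296560:
  k1 = f(0.240000, 0.296560) = 0.134463
  k2 = f(0.360000, 0.312695) = 0.242666
  y ← 0.296560 + 0.24·0.242666 = 0.354800
y(0.48) ≈ 0.3548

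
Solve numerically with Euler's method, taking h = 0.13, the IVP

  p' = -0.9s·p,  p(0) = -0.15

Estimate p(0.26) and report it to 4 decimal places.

-0.1477

Euler: p_{n+1} = p_n + h·f(s_n, p_n).
s=0.000000, p=-0.150000: f=0.000000 → p ← -0.150000 + 0.13·0.000000 = -0.150000
s=0.130000, p=-0.150000: f=0.017550 → p ← -0.150000 + 0.13·0.017550 = -0.147719
p(0.26) ≈ -0.1477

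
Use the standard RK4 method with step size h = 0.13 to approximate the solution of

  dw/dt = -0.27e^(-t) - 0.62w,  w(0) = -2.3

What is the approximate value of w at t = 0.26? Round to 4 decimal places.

RK4: k1 = f(t_n, w_n); k2 = f(t_n + h/2, w_n + (h/2)·k1); k3 = f(t_n + h/2, w_n + (h/2)·k2); k4 = f(t_n + h, w_n + h·k3); w_{n+1} = w_n + (h/6)·(k1 + 2k2 + 2k3 + k4).
t=0.000000, w=-2.300000:
  k1 = f(0.000000, -2.300000) = 1.156000
  k2 = f(0.065000, -2.224860) = 1.126405
  k3 = f(0.065000, -2.226784) = 1.127598
  k4 = f(0.130000, -2.153412) = 1.098030
  w ← -2.300000 + (0.13/6)·(k1 + 2k2 + 2k3 + k4) = -2.153489
t=0.130000, w=-2.153489:
  k1 = f(0.130000, -2.153489) = 1.098078
  k2 = f(0.195000, -2.082114) = 1.068745
  k3 = f(0.195000, -2.084021) = 1.069928
  k4 = f(0.260000, -2.014399) = 1.040743
  w ← -2.153489 + (0.13/6)·(k1 + 2k2 + 2k3 + k4) = -2.014472
w(0.26) ≈ -2.0145

-2.0145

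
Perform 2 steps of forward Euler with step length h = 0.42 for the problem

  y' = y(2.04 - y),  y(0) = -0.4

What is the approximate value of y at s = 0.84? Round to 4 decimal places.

-1.7794

Euler: y_{n+1} = y_n + h·f(s_n, y_n).
s=0.000000, y=-0.400000: f=-0.976000 → y ← -0.400000 + 0.42·(-0.976000) = -0.809920
s=0.420000, y=-0.809920: f=-2.308207 → y ← -0.809920 + 0.42·(-2.308207) = -1.779367
y(0.84) ≈ -1.7794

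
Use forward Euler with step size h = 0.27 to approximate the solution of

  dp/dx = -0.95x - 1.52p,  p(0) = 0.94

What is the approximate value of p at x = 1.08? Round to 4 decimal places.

-0.1999

Euler: p_{n+1} = p_n + h·f(x_n, p_n).
x=0.000000, p=0.940000: f=-1.428800 → p ← 0.940000 + 0.27·(-1.428800) = 0.554224
x=0.270000, p=0.554224: f=-1.098920 → p ← 0.554224 + 0.27·(-1.098920) = 0.257515
x=0.540000, p=0.257515: f=-0.904424 → p ← 0.257515 + 0.27·(-0.904424) = 0.013321
x=0.810000, p=0.013321: f=-0.789748 → p ← 0.013321 + 0.27·(-0.789748) = -0.199911
p(1.08) ≈ -0.1999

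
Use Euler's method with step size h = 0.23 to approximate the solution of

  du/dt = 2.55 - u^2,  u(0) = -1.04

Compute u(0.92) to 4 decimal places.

0.9043

Euler: u_{n+1} = u_n + h·f(t_n, u_n).
t=0.000000, u=-1.040000: f=1.468400 → u ← -1.040000 + 0.23·1.468400 = -0.702268
t=0.230000, u=-0.702268: f=2.056820 → u ← -0.702268 + 0.23·2.056820 = -0.229199
t=0.460000, u=-0.229199: f=2.497468 → u ← -0.229199 + 0.23·2.497468 = 0.345218
t=0.690000, u=0.345218: f=2.430824 → u ← 0.345218 + 0.23·2.430824 = 0.904308
u(0.92) ≈ 0.9043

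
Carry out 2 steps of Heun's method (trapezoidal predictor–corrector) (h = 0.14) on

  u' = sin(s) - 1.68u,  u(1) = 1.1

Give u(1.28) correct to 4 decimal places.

0.8926

Heun: k1 = f(s_n, u_n); k2 = f(s_n + h, u_n + h·k1); u_{n+1} = u_n + (h/2)·(k1 + k2).
s=1.000000, u=1.100000:
  k1 = f(1.000000, 1.100000) = -1.006529
  k2 = f(1.140000, 0.959086) = -0.702631
  u ← 1.100000 + (0.14/2)·(-1.006529 + (-0.702631)) = 0.980359
s=1.140000, u=0.980359:
  k1 = f(1.140000, 0.980359) = -0.738369
  k2 = f(1.280000, 0.876987) = -0.515322
  u ← 0.980359 + (0.14/2)·(-0.738369 + (-0.515322)) = 0.892600
u(1.28) ≈ 0.8926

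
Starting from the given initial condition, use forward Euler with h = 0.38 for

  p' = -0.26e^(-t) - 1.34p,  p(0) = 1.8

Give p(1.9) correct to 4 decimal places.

Euler: p_{n+1} = p_n + h·f(t_n, p_n).
t=0.000000, p=1.800000: f=-2.672000 → p ← 1.800000 + 0.38·(-2.672000) = 0.784640
t=0.380000, p=0.784640: f=-1.229222 → p ← 0.784640 + 0.38·(-1.229222) = 0.317536
t=0.760000, p=0.317536: f=-0.547091 → p ← 0.317536 + 0.38·(-0.547091) = 0.109641
t=1.140000, p=0.109641: f=-0.230072 → p ← 0.109641 + 0.38·(-0.230072) = 0.022214
t=1.520000, p=0.022214: f=-0.086632 → p ← 0.022214 + 0.38·(-0.086632) = -0.010706
p(1.9) ≈ -0.0107

-0.0107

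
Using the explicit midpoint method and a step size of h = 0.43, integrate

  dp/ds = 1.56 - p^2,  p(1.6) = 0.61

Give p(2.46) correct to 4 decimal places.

Midpoint: k1 = f(s_n, p_n); k2 = f(s_n + h/2, p_n + (h/2)·k1); p_{n+1} = p_n + h·k2.
s=1.600000, p=0.610000:
  k1 = f(1.600000, 0.610000) = 1.187900
  k2 = f(1.815000, 0.865398) = 0.811085
  p ← 0.610000 + 0.43·0.811085 = 0.958767
s=2.030000, p=0.958767:
  k1 = f(2.030000, 0.958767) = 0.640766
  k2 = f(2.245000, 1.096532) = 0.357619
  p ← 0.958767 + 0.43·0.357619 = 1.112543
p(2.46) ≈ 1.1125

1.1125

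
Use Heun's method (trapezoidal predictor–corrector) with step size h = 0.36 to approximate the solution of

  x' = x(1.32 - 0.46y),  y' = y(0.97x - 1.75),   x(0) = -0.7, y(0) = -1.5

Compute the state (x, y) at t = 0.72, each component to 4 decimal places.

-2.1050, -0.3812

Heun on (x,y): k1 = f(t_n, state_n); k2 = f(t_n + h, state_n + h·k1); state_{n+1} = state_n + (h/2)·(k1 + k2).
0.000000: (-0.700000, -1.500000)
  k1 = (-1.407000, 3.643500)
  predictor → (-1.206520, -0.188340)
  k2 = (-1.697135, 0.550014)
  → (-1.258744, -0.745167)
0.360000: (-1.258744, -0.745167)
  k1 = (-2.093011, 2.213879)
  predictor → (-2.012228, 0.051829)
  k2 = (-2.608167, -0.191864)
  → (-2.104956, -0.381205)
(x(0.72), y(0.72)) ≈ (-2.1050, -0.3812)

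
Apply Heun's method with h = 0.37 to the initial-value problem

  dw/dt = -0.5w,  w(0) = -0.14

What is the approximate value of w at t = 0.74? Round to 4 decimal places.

Heun: k1 = f(t_n, w_n); k2 = f(t_n + h, w_n + h·k1); w_{n+1} = w_n + (h/2)·(k1 + k2).
t=0.000000, w=-0.140000:
  k1 = f(0.000000, -0.140000) = 0.070000
  k2 = f(0.370000, -0.114100) = 0.057050
  w ← -0.140000 + (0.37/2)·(0.070000 + 0.057050) = -0.116496
t=0.370000, w=-0.116496:
  k1 = f(0.370000, -0.116496) = 0.058248
  k2 = f(0.740000, -0.094944) = 0.047472
  w ← -0.116496 + (0.37/2)·(0.058248 + 0.047472) = -0.096938
w(0.74) ≈ -0.0969

-0.0969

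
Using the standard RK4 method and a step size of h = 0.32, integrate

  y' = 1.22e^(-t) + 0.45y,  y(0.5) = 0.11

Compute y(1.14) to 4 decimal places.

0.5583

RK4: k1 = f(t_n, y_n); k2 = f(t_n + h/2, y_n + (h/2)·k1); k3 = f(t_n + h/2, y_n + (h/2)·k2); k4 = f(t_n + h, y_n + h·k3); y_{n+1} = y_n + (h/6)·(k1 + 2k2 + 2k3 + k4).
t=0.500000, y=0.110000:
  k1 = f(0.500000, 0.110000) = 0.789467
  k2 = f(0.660000, 0.236315) = 0.736900
  k3 = f(0.660000, 0.227904) = 0.733115
  k4 = f(0.820000, 0.344597) = 0.692395
  y ← 0.110000 + (0.32/6)·(k1 + 2k2 + 2k3 + k4) = 0.345834
t=0.820000, y=0.345834:
  k1 = f(0.820000, 0.345834) = 0.692952
  k2 = f(0.980000, 0.456707) = 0.663398
  k3 = f(0.980000, 0.451978) = 0.661270
  k4 = f(1.140000, 0.557441) = 0.641027
  y ← 0.345834 + (0.32/6)·(k1 + 2k2 + 2k3 + k4) = 0.558278
y(1.14) ≈ 0.5583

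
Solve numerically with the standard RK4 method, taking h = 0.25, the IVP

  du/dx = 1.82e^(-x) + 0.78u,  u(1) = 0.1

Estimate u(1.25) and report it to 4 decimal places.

RK4: k1 = f(x_n, u_n); k2 = f(x_n + h/2, u_n + (h/2)·k1); k3 = f(x_n + h/2, u_n + (h/2)·k2); k4 = f(x_n + h, u_n + h·k3); u_{n+1} = u_n + (h/6)·(k1 + 2k2 + 2k3 + k4).
x=1.000000, u=0.100000:
  k1 = f(1.000000, 0.100000) = 0.747541
  k2 = f(1.125000, 0.193443) = 0.741753
  k3 = f(1.125000, 0.192719) = 0.741188
  k4 = f(1.250000, 0.285297) = 0.743970
  u ← 0.100000 + (0.25/6)·(k1 + 2k2 + 2k3 + k4) = 0.285725
u(1.25) ≈ 0.2857

0.2857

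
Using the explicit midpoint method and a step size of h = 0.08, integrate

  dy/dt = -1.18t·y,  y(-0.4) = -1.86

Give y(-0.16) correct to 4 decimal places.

-2.0138

Midpoint: k1 = f(t_n, y_n); k2 = f(t_n + h/2, y_n + (h/2)·k1); y_{n+1} = y_n + h·k2.
t=-0.400000, y=-1.860000:
  k1 = f(-0.400000, -1.860000) = -0.877920
  k2 = f(-0.360000, -1.895117) = -0.805046
  y ← -1.860000 + 0.08·(-0.805046) = -1.924404
t=-0.320000, y=-1.924404:
  k1 = f(-0.320000, -1.924404) = -0.726655
  k2 = f(-0.280000, -1.953470) = -0.645426
  y ← -1.924404 + 0.08·(-0.645426) = -1.976038
t=-0.240000, y=-1.976038:
  k1 = f(-0.240000, -1.976038) = -0.559614
  k2 = f(-0.200000, -1.998422) = -0.471628
  y ← -1.976038 + 0.08·(-0.471628) = -2.013768
y(-0.16) ≈ -2.0138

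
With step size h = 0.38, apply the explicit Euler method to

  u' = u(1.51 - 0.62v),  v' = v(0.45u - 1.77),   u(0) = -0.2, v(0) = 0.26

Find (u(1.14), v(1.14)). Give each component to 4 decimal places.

Euler on (u,v): u_{n+1} = u_n + h·u', v_{n+1} = v_n + h·v'.
0.000000: (-0.200000, 0.260000); f=(-0.269760, -0.483600) → (-0.302509, 0.076232)
0.380000: (-0.302509, 0.076232); f=(-0.442491, -0.145308) → (-0.470655, 0.021015)
0.760000: (-0.470655, 0.021015); f=(-0.704557, -0.041647) → (-0.738387, 0.005189)
(u(1.14), v(1.14)) ≈ (-0.7384, 0.0052)

-0.7384, 0.0052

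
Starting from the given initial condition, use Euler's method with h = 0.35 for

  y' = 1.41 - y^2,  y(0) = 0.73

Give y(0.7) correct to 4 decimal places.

1.1541

Euler: y_{n+1} = y_n + h·f(s_n, y_n).
s=0.000000, y=0.730000: f=0.877100 → y ← 0.730000 + 0.35·0.877100 = 1.036985
s=0.350000, y=1.036985: f=0.334662 → y ← 1.036985 + 0.35·0.334662 = 1.154117
y(0.7) ≈ 1.1541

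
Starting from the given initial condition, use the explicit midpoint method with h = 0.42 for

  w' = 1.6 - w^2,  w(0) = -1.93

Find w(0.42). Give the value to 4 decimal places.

Midpoint: k1 = f(x_n, w_n); k2 = f(x_n + h/2, w_n + (h/2)·k1); w_{n+1} = w_n + h·k2.
x=0.000000, w=-1.930000:
  k1 = f(0.000000, -1.930000) = -2.124900
  k2 = f(0.210000, -2.376229) = -4.046464
  w ← -1.930000 + 0.42·(-4.046464) = -3.629515
w(0.42) ≈ -3.6295

-3.6295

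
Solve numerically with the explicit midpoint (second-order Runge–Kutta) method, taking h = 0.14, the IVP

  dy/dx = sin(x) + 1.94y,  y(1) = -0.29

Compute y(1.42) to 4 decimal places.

Midpoint: k1 = f(x_n, y_n); k2 = f(x_n + h/2, y_n + (h/2)·k1); y_{n+1} = y_n + h·k2.
x=1.000000, y=-0.290000:
  k1 = f(1.000000, -0.290000) = 0.278871
  k2 = f(1.070000, -0.270479) = 0.352471
  y ← -0.290000 + 0.14·0.352471 = -0.240654
x=1.140000, y=-0.240654:
  k1 = f(1.140000, -0.240654) = 0.441765
  k2 = f(1.210000, -0.209731) = 0.528739
  y ← -0.240654 + 0.14·0.528739 = -0.166631
x=1.280000, y=-0.166631:
  k1 = f(1.280000, -0.166631) = 0.634752
  k2 = f(1.350000, -0.122198) = 0.738659
  y ← -0.166631 + 0.14·0.738659 = -0.063218
y(1.42) ≈ -0.0632

-0.0632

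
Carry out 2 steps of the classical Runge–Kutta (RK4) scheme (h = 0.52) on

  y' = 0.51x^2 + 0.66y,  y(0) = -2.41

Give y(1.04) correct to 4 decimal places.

RK4: k1 = f(x_n, y_n); k2 = f(x_n + h/2, y_n + (h/2)·k1); k3 = f(x_n + h/2, y_n + (h/2)·k2); k4 = f(x_n + h, y_n + h·k3); y_{n+1} = y_n + (h/6)·(k1 + 2k2 + 2k3 + k4).
x=0.000000, y=-2.410000:
  k1 = f(0.000000, -2.410000) = -1.590600
  k2 = f(0.260000, -2.823556) = -1.829071
  k3 = f(0.260000, -2.885558) = -1.869993
  k4 = f(0.520000, -3.382396) = -2.094477
  y ← -2.410000 + (0.52/6)·(k1 + 2k2 + 2k3 + k4) = -3.370544
x=0.520000, y=-3.370544:
  k1 = f(0.520000, -3.370544) = -2.086655
  k2 = f(0.780000, -3.913075) = -2.272345
  k3 = f(0.780000, -3.961354) = -2.304210
  k4 = f(1.040000, -4.568733) = -2.463748
  y ← -3.370544 + (0.52/6)·(k1 + 2k2 + 2k3 + k4) = -4.558182
y(1.04) ≈ -4.5582

-4.5582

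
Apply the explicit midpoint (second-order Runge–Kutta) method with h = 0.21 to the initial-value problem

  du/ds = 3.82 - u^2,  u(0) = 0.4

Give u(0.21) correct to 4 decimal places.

Midpoint: k1 = f(s_n, u_n); k2 = f(s_n + h/2, u_n + (h/2)·k1); u_{n+1} = u_n + h·k2.
s=0.000000, u=0.400000:
  k1 = f(0.000000, 0.400000) = 3.660000
  k2 = f(0.105000, 0.784300) = 3.204874
  u ← 0.400000 + 0.21·3.204874 = 1.073023
u(0.21) ≈ 1.0730

1.0730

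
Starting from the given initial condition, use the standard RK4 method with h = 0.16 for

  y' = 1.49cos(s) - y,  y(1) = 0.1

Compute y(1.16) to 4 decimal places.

RK4: k1 = f(s_n, y_n); k2 = f(s_n + h/2, y_n + (h/2)·k1); k3 = f(s_n + h/2, y_n + (h/2)·k2); k4 = f(s_n + h, y_n + h·k3); y_{n+1} = y_n + (h/6)·(k1 + 2k2 + 2k3 + k4).
s=1.000000, y=0.100000:
  k1 = f(1.000000, 0.100000) = 0.705050
  k2 = f(1.080000, 0.156404) = 0.545875
  k3 = f(1.080000, 0.143670) = 0.558609
  k4 = f(1.160000, 0.189377) = 0.405638
  y ← 0.100000 + (0.16/6)·(k1 + 2k2 + 2k3 + k4) = 0.188524
y(1.16) ≈ 0.1885

0.1885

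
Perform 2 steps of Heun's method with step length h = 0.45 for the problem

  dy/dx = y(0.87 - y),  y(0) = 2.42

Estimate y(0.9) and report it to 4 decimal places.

Heun: k1 = f(x_n, y_n); k2 = f(x_n + h, y_n + h·k1); y_{n+1} = y_n + (h/2)·(k1 + k2).
x=0.000000, y=2.420000:
  k1 = f(0.000000, 2.420000) = -3.751000
  k2 = f(0.450000, 0.732050) = 0.100986
  y ← 2.420000 + (0.45/2)·(-3.751000 + 0.100986) = 1.598747
x=0.450000, y=1.598747:
  k1 = f(0.450000, 1.598747) = -1.165082
  k2 = f(0.900000, 1.074460) = -0.219684
  y ← 1.598747 + (0.45/2)·(-1.165082 + (-0.219684)) = 1.287175
y(0.9) ≈ 1.2872

1.2872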